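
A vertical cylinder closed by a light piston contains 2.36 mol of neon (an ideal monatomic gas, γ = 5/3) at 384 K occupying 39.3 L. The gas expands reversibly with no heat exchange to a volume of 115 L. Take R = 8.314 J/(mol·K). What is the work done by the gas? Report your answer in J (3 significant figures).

W ≈ 5780 J

Adiabatic: TV^(γ−1) = const with γ = 5/3.
T₂ = T₁ (V₁/V₂)^(γ−1) = 384 × (39.3/115)^0.667 = 384 × 0.4888 = 187.7 K.
W_by = nCᵥ(T₁ − T₂) = (2.36)(12.47)(384 − 187.7) = 5777 J.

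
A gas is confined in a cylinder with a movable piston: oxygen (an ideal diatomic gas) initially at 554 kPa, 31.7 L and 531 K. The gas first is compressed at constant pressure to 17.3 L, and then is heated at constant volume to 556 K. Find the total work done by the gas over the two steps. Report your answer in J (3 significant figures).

W_total ≈ -7980 J

Step 1 (isobaric): W = PΔV = (554 kPa)(17.3 − 31.7 L) = -7978 J.
Step 2 (isochoric): W = 0 (constant volume).
W_total = -7978 + 0 = -7978 J.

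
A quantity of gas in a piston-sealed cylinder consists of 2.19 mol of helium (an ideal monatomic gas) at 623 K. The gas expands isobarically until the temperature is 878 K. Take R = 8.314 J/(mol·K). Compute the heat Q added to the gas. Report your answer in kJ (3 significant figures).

Q ≈ 11.6 kJ

Isobaric: W = nRΔT = (2.19)(8.314)(255) = 4643 J.
ΔU = nCᵥΔT with Cᵥ = 3R/2: ΔU = (2.19)(12.47)(255) = 6964 J.
Q = ΔU + W = 6964 + 4643 = 11607 J.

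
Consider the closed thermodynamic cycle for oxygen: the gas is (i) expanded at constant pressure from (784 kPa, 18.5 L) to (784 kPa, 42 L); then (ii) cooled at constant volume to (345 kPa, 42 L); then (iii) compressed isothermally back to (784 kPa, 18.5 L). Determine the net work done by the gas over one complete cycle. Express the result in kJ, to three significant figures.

W_net ≈ 6.54 kJ

Leg (i): W = PΔV = (784)(42 − 18.5) = 18424 J.
Leg (ii): W = 0.
Leg (iii): W = PᵢVᵢ ln(V_f/Vᵢ) = (14490) ln(18.5/42) = -11880 J.
W_net = 18424 − 11880 = 6544 J.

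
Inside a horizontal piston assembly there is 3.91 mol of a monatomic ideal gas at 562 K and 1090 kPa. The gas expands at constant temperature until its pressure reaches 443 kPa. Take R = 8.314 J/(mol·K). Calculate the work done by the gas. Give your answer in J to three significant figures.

Isothermal process: W = nRT ln(V₂/V₁) = nRT ln(P₁/P₂).
W = (3.91)(8.314)(562) × ln(1090/443)
  = 18269 × ln(2.46) = 18269 × 0.9004
W_by_gas = 16449 J.

W ≈ 16400 J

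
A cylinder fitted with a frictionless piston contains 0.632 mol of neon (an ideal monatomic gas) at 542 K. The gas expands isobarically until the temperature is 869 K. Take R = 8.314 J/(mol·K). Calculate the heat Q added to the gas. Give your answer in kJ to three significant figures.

Isobaric: W = nRΔT = (0.632)(8.314)(327) = 1718 J.
ΔU = nCᵥΔT with Cᵥ = 3R/2: ΔU = (0.632)(12.47)(327) = 2577 J.
Q = ΔU + W = 2577 + 1718 = 4296 J.

Q ≈ 4.30 kJ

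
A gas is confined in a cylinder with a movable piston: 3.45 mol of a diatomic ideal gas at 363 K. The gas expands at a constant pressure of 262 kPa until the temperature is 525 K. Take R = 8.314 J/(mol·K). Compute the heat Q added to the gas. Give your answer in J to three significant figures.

Q ≈ 16300 J

Isobaric: W = nRΔT = (3.45)(8.314)(162) = 4647 J.
ΔU = nCᵥΔT with Cᵥ = 5R/2: ΔU = (3.45)(20.79)(162) = 11617 J.
Q = ΔU + W = 11617 + 4647 = 16263 J.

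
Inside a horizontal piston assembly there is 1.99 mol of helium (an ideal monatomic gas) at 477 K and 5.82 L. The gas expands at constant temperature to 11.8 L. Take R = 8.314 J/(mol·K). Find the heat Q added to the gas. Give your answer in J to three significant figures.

Q ≈ 5580 J

Isothermal ⇒ ΔU = 0, so Q = W = nRT ln(V₂/V₁).
Q = (1.99)(8.314)(477) ln(11.8/5.82) = 7892 × 0.7068 = 5578 J.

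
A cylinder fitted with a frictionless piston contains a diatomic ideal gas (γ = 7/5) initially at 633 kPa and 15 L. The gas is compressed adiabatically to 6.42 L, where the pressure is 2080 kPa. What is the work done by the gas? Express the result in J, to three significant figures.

Adiabatic: W = (P₁V₁ − P₂V₂)/(γ − 1) with γ = 7/5.
P₁V₁ = 9495 J, P₂V₂ = 13354 J.
W = (9495 − 13354) / 0.4 = -9647 J.

W ≈ -9650 J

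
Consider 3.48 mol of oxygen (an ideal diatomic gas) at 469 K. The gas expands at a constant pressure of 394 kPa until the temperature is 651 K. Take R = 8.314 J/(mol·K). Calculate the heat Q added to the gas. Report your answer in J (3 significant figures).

Q ≈ 18400 J

Isobaric: W = nRΔT = (3.48)(8.314)(182) = 5266 J.
ΔU = nCᵥΔT with Cᵥ = 5R/2: ΔU = (3.48)(20.79)(182) = 13164 J.
Q = ΔU + W = 13164 + 5266 = 18430 J.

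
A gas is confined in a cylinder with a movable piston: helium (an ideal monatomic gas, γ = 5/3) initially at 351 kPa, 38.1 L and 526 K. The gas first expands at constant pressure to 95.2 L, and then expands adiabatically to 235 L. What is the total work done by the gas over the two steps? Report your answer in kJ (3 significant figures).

Step 1 (isobaric): W = PΔV = (351 kPa)(95.2 − 38.1 L) = 20042 J.
After step 1: P = 351 kPa, V = 95.2 L, T = 1314 K.
Step 2 (adiabatic): W = (P₁V₁ − P₂V₂)/(γ−1) = (33415 − 18295)/0.667 = 22681 J.
W_total = 20042 + 22681 = 42723 J.

W_total ≈ 42.7 kJ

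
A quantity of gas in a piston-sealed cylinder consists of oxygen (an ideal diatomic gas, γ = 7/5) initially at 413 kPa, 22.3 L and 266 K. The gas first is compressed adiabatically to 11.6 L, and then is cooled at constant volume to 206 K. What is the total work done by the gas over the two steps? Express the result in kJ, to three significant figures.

W_total ≈ -6.88 kJ

Step 1 (adiabatic): W = (P₁V₁ − P₂V₂)/(γ−1) = (9210 − 11962)/0.4 = -6880 J.
Step 2 (isochoric): W = 0 (constant volume).
W_total = -6880 + 0 = -6880 J.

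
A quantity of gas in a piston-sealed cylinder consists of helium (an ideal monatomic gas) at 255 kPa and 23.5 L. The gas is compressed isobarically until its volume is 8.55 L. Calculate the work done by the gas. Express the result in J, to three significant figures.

Isobaric: W = P ΔV.
W = (255 kPa)(8.55 − 23.5 L) = (255)(-14.95) = -3812 J.

W ≈ -3810 J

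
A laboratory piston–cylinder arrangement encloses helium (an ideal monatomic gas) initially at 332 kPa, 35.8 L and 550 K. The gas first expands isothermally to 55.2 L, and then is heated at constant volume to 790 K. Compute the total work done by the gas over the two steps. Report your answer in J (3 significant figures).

W_total ≈ 5150 J

Step 1 (isothermal): W = P₁V₁ ln(V₂/V₁) = (11886) ln(55.2/35.8) = 5147 J.
Step 2 (isochoric): W = 0 (constant volume).
W_total = 5147 + 0 = 5147 J.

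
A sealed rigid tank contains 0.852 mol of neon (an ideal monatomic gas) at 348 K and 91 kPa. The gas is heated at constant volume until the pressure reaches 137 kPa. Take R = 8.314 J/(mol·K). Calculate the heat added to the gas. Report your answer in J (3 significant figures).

Q ≈ 1870 J

Constant volume ⇒ W = 0, so Q = ΔU = nCᵥΔT with Cᵥ = 3R/2 = 12.47 J/(mol·K).
At constant V, T₂/T₁ = P₂/P₁ ⇒ ΔT = T₁(P₂/P₁ − 1) = 348·(137/91 − 1) = 175.9 K.
ΔU = (0.852)(12.47)(175.9) = 1869 J.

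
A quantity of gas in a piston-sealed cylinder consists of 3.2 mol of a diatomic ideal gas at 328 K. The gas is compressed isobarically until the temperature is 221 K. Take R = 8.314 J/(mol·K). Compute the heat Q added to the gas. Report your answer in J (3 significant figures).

Q ≈ -9960 J

Isobaric: W = nRΔT = (3.2)(8.314)(-107) = -2847 J.
ΔU = nCᵥΔT with Cᵥ = 5R/2: ΔU = (3.2)(20.79)(-107) = -7117 J.
Q = ΔU + W = -7117 − 2847 = -9963 J.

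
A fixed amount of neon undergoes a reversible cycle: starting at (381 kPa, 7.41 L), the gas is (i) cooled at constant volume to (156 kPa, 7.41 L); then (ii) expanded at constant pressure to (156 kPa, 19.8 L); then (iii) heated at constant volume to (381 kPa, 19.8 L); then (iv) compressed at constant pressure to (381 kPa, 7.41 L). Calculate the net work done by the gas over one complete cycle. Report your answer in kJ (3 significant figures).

Constant-volume legs do no work.
W(ii) = (156)(19.8 − 7.41) = 1933 J; W(iv) = (381)(7.41 − 19.8) = -4721 J.
W_net = 1933 − 4721 = -2788 J (the counter-clockwise enclosed area).

W_net ≈ -2.79 kJ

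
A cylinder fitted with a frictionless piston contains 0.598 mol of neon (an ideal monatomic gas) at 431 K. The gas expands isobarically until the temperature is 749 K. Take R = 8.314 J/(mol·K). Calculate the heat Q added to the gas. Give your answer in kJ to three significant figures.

Q ≈ 3.95 kJ

Isobaric: W = nRΔT = (0.598)(8.314)(318) = 1581 J.
ΔU = nCᵥΔT with Cᵥ = 3R/2: ΔU = (0.598)(12.47)(318) = 2372 J.
Q = ΔU + W = 2372 + 1581 = 3953 J.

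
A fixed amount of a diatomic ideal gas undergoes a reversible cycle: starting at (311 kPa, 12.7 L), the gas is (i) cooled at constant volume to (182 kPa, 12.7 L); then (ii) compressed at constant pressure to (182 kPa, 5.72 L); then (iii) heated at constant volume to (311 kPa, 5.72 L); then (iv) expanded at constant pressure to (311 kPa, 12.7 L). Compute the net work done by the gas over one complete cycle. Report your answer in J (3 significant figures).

W_net ≈ 900 J

Constant-volume legs do no work.
W(ii) = (182)(5.72 − 12.7) = -1270 J; W(iv) = (311)(12.7 − 5.72) = 2171 J.
W_net = -1270 + 2171 = 900.4 J (the clockwise enclosed area).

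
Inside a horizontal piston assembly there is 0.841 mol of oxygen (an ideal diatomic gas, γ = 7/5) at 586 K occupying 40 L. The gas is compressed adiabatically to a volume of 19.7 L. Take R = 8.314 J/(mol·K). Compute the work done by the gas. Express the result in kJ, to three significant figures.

W ≈ -3.35 kJ

Adiabatic: TV^(γ−1) = const with γ = 7/5.
T₂ = T₁ (V₁/V₂)^(γ−1) = 586 × (40/19.7)^0.4 = 586 × 1.328 = 777.9 K.
W_by = nCᵥ(T₁ − T₂) = (0.841)(20.79)(586 − 777.9) = -3355 J.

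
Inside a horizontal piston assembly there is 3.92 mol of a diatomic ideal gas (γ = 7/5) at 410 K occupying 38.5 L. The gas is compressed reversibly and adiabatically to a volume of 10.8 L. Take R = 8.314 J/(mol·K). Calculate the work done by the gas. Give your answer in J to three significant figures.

W ≈ -22100 J

Adiabatic: TV^(γ−1) = const with γ = 7/5.
T₂ = T₁ (V₁/V₂)^(γ−1) = 410 × (38.5/10.8)^0.4 = 410 × 1.663 = 681.7 K.
W_by = nCᵥ(T₁ − T₂) = (3.92)(20.79)(410 − 681.7) = -22138 J.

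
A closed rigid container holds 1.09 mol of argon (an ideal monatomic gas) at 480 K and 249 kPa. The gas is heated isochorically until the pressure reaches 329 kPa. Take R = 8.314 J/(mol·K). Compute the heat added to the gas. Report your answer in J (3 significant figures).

Q ≈ 2100 J

Constant volume ⇒ W = 0, so Q = ΔU = nCᵥΔT with Cᵥ = 3R/2 = 12.47 J/(mol·K).
At constant V, T₂/T₁ = P₂/P₁ ⇒ ΔT = T₁(P₂/P₁ − 1) = 480·(329/249 − 1) = 154.2 K.
ΔU = (1.09)(12.47)(154.2) = 2096 J.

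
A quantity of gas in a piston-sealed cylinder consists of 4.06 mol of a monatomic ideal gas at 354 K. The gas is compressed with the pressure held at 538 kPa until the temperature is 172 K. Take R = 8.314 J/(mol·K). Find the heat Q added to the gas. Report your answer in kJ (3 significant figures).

Isobaric: W = nRΔT = (4.06)(8.314)(-182) = -6143 J.
ΔU = nCᵥΔT with Cᵥ = 3R/2: ΔU = (4.06)(12.47)(-182) = -9215 J.
Q = ΔU + W = -9215 − 6143 = -15358 J.

Q ≈ -15.4 kJ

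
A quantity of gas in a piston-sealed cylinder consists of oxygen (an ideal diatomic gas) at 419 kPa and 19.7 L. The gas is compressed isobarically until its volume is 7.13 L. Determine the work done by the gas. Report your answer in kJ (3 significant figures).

W ≈ -5.27 kJ

Isobaric: W = P ΔV.
W = (419 kPa)(7.13 − 19.7 L) = (419)(-12.57) = -5267 J.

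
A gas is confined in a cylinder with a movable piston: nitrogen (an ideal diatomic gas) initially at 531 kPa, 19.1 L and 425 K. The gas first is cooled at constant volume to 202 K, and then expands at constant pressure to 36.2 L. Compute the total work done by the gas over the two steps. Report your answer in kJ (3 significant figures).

W_total ≈ 4.32 kJ

Step 1 (isochoric): W = 0 (constant volume).
After step 1: P = 252.4 kPa (V unchanged).
Step 2 (isobaric): W = PΔV = (252.4 kPa)(36.2 − 19.1 L) = 4316 J.
W_total = 0 + 4316 = 4316 J.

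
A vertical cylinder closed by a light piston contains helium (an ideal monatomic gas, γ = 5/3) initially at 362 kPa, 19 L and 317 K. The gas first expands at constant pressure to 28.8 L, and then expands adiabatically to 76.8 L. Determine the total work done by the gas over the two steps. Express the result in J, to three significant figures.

Step 1 (isobaric): W = PΔV = (362 kPa)(28.8 − 19 L) = 3548 J.
After step 1: P = 362 kPa, V = 28.8 L, T = 480.5 K.
Step 2 (adiabatic): W = (P₁V₁ − P₂V₂)/(γ−1) = (10426 − 5422)/0.667 = 7506 J.
W_total = 3548 + 7506 = 11054 J.

W_total ≈ 11100 J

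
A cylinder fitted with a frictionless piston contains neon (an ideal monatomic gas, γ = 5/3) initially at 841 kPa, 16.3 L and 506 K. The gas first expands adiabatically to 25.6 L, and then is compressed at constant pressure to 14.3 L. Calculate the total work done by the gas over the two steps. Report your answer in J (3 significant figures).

Step 1 (adiabatic): W = (P₁V₁ − P₂V₂)/(γ−1) = (13708 − 10146)/0.667 = 5344 J.
After step 1: P = 396.3 kPa, V = 25.6 L, T = 374.5 K.
Step 2 (isobaric): W = PΔV = (396.3 kPa)(14.3 − 25.6 L) = -4478 J.
W_total = 5344 − 4478 = 865.5 J.

W_total ≈ 866 J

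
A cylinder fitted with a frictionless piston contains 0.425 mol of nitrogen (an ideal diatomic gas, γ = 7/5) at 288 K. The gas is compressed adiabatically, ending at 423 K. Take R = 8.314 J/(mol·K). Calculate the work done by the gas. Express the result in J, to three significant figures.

Adiabatic ⇒ Q = 0, so W_by = −ΔU = nCᵥ(T₁ − T₂).
Cᵥ = 5R/2 = 20.79 J/(mol·K).
W = (0.425)(20.79)(288 − 423) = -1193 J.

W ≈ -1190 J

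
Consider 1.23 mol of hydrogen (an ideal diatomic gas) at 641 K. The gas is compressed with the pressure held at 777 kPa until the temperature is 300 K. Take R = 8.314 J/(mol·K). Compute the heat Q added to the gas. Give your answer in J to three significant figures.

Isobaric: W = nRΔT = (1.23)(8.314)(-341) = -3487 J.
ΔU = nCᵥΔT with Cᵥ = 5R/2: ΔU = (1.23)(20.79)(-341) = -8718 J.
Q = ΔU + W = -8718 − 3487 = -12205 J.

Q ≈ -12200 J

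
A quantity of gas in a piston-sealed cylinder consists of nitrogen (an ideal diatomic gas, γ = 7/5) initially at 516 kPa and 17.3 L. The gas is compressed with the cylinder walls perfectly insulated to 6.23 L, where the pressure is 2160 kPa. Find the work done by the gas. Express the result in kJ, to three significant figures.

W ≈ -11.3 kJ

Adiabatic: W = (P₁V₁ − P₂V₂)/(γ − 1) with γ = 7/5.
P₁V₁ = 8927 J, P₂V₂ = 13457 J.
W = (8927 − 13457) / 0.4 = -11325 J.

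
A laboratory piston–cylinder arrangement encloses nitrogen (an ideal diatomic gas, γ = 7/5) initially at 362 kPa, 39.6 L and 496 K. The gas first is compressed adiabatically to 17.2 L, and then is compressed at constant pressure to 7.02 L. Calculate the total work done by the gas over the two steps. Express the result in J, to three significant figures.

W_total ≈ -26000 J

Step 1 (adiabatic): W = (P₁V₁ − P₂V₂)/(γ−1) = (14335 − 20011)/0.4 = -14190 J.
After step 1: P = 1163 kPa, V = 17.2 L, T = 692.4 K.
Step 2 (isobaric): W = PΔV = (1163 kPa)(7.02 − 17.2 L) = -11844 J.
W_total = -14190 − 11844 = -26033 J.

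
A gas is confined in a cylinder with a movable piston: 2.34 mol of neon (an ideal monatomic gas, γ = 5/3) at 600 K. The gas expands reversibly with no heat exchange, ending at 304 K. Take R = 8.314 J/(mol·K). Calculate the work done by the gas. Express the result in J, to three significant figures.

Adiabatic ⇒ Q = 0, so W_by = −ΔU = nCᵥ(T₁ − T₂).
Cᵥ = 3R/2 = 12.47 J/(mol·K).
W = (2.34)(12.47)(600 − 304) = 8638 J.

W ≈ 8640 J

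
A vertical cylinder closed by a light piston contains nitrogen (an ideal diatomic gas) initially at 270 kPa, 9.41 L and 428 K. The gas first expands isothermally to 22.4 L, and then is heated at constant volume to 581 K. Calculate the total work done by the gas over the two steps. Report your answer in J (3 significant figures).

Step 1 (isothermal): W = P₁V₁ ln(V₂/V₁) = (2541) ln(22.4/9.41) = 2204 J.
Step 2 (isochoric): W = 0 (constant volume).
W_total = 2204 + 0 = 2204 J.

W_total ≈ 2200 J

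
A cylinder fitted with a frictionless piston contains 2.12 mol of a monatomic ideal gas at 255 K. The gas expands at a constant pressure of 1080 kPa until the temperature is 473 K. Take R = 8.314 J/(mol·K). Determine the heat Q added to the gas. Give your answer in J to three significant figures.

Isobaric: W = nRΔT = (2.12)(8.314)(218) = 3842 J.
ΔU = nCᵥΔT with Cᵥ = 3R/2: ΔU = (2.12)(12.47)(218) = 5764 J.
Q = ΔU + W = 5764 + 3842 = 9606 J.

Q ≈ 9610 J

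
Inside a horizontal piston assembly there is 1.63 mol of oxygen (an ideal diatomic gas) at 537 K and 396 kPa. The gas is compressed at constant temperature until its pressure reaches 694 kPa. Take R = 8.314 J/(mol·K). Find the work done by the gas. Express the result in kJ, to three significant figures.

W ≈ -4.08 kJ

Isothermal process: W = nRT ln(V₂/V₁) = nRT ln(P₁/P₂).
W = (1.63)(8.314)(537) × ln(396/694)
  = 7277 × ln(0.5706) = 7277 × -0.5611
W_by_gas = -4083 J.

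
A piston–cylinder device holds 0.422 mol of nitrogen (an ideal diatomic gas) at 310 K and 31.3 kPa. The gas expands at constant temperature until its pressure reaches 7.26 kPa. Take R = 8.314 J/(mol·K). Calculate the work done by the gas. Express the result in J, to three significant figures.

W ≈ 1590 J

Isothermal process: W = nRT ln(V₂/V₁) = nRT ln(P₁/P₂).
W = (0.422)(8.314)(310) × ln(31.3/7.26)
  = 1088 × ln(4.311) = 1088 × 1.461
W_by_gas = 1589 J.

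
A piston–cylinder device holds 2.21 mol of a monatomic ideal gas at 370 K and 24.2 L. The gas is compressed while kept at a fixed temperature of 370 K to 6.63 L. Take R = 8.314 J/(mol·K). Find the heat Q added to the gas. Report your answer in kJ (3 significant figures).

Isothermal ⇒ ΔU = 0, so Q = W = nRT ln(V₂/V₁).
Q = (2.21)(8.314)(370) ln(6.63/24.2) = 6798 × -1.295 = -8802 J.

Q ≈ -8.80 kJ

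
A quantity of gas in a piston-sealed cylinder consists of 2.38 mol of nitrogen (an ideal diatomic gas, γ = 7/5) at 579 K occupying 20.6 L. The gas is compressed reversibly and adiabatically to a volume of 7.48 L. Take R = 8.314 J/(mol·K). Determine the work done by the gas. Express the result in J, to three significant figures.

W ≈ -14300 J

Adiabatic: TV^(γ−1) = const with γ = 7/5.
T₂ = T₁ (V₁/V₂)^(γ−1) = 579 × (20.6/7.48)^0.4 = 579 × 1.5 = 868.3 K.
W_by = nCᵥ(T₁ − T₂) = (2.38)(20.79)(579 − 868.3) = -14311 J.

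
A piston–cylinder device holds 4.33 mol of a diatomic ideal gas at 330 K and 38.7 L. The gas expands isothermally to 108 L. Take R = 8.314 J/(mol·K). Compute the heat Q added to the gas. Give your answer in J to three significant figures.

Q ≈ 12200 J

Isothermal ⇒ ΔU = 0, so Q = W = nRT ln(V₂/V₁).
Q = (4.33)(8.314)(330) ln(108/38.7) = 11880 × 1.026 = 12192 J.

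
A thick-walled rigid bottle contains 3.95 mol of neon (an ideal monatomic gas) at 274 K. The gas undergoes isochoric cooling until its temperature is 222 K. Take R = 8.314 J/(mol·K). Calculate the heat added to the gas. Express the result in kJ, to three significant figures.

Q ≈ -2.56 kJ

Constant volume ⇒ W = 0, so Q = ΔU = nCᵥΔT with Cᵥ = 3R/2 = 12.47 J/(mol·K).
ΔU = (3.95)(12.47)(222 − 274) = -2562 J.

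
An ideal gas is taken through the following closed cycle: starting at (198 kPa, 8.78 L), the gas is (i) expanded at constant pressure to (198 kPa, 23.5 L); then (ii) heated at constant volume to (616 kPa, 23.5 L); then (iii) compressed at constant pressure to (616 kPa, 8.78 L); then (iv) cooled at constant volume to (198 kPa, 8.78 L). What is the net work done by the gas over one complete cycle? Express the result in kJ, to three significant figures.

W_net ≈ -6.15 kJ

Constant-volume legs do no work.
W(i) = (198)(23.5 − 8.78) = 2915 J; W(iii) = (616)(8.78 − 23.5) = -9068 J.
W_net = 2915 − 9068 = -6153 J (the counter-clockwise enclosed area).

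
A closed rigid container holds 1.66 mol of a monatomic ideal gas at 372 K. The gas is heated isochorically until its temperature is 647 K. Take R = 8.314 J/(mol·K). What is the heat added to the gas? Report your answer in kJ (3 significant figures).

Q ≈ 5.69 kJ

Constant volume ⇒ W = 0, so Q = ΔU = nCᵥΔT with Cᵥ = 3R/2 = 12.47 J/(mol·K).
ΔU = (1.66)(12.47)(647 − 372) = 5693 J.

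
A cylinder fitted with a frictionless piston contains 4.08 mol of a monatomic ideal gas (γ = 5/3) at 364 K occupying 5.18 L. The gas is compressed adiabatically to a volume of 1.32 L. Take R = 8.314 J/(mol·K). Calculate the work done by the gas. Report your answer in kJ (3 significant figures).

Adiabatic: TV^(γ−1) = const with γ = 5/3.
T₂ = T₁ (V₁/V₂)^(γ−1) = 364 × (5.18/1.32)^0.667 = 364 × 2.488 = 905.6 K.
W_by = nCᵥ(T₁ − T₂) = (4.08)(12.47)(364 − 905.6) = -27558 J.

W ≈ -27.6 kJ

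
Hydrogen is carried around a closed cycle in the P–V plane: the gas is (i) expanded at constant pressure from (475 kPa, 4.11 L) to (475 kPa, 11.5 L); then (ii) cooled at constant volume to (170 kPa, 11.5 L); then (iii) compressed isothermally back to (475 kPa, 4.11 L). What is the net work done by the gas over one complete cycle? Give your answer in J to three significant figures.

Leg (i): W = PΔV = (475)(11.5 − 4.11) = 3510 J.
Leg (ii): W = 0.
Leg (iii): W = PᵢVᵢ ln(V_f/Vᵢ) = (1955) ln(4.11/11.5) = -2012 J.
W_net = 3510 − 2012 = 1499 J.

W_net ≈ 1500 J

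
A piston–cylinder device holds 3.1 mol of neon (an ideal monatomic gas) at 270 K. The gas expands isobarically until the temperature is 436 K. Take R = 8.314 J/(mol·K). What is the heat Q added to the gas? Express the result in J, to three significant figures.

Isobaric: W = nRΔT = (3.1)(8.314)(166) = 4278 J.
ΔU = nCᵥΔT with Cᵥ = 3R/2: ΔU = (3.1)(12.47)(166) = 6418 J.
Q = ΔU + W = 6418 + 4278 = 10696 J.

Q ≈ 10700 J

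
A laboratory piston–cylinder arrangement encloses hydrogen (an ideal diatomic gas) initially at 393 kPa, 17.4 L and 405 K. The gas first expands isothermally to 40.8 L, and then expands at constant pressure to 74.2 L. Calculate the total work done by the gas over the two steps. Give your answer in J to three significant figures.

Step 1 (isothermal): W = P₁V₁ ln(V₂/V₁) = (6838) ln(40.8/17.4) = 5828 J.
After step 1: P = 167.6 kPa, V = 40.8 L, T = 405 K.
Step 2 (isobaric): W = PΔV = (167.6 kPa)(74.2 − 40.8 L) = 5598 J.
W_total = 5828 + 5598 = 11426 J.

W_total ≈ 11400 J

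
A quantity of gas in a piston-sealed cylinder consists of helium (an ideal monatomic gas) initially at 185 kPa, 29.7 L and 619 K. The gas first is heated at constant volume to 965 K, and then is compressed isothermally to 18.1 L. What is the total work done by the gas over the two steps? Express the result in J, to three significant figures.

W_total ≈ -4240 J

Step 1 (isochoric): W = 0 (constant volume).
After step 1: P = 288.4 kPa (V unchanged).
Step 2 (isothermal): W = P₁V₁ ln(V₂/V₁) = (8566) ln(18.1/29.7) = -4242 J.
W_total = 0 − 4242 = -4242 J.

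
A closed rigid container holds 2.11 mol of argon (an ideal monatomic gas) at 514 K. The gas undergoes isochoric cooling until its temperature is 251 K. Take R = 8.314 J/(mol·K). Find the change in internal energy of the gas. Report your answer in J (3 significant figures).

Constant volume ⇒ W = 0, so Q = ΔU = nCᵥΔT with Cᵥ = 3R/2 = 12.47 J/(mol·K).
ΔU = (2.11)(12.47)(251 − 514) = -6921 J.

ΔU ≈ -6920 J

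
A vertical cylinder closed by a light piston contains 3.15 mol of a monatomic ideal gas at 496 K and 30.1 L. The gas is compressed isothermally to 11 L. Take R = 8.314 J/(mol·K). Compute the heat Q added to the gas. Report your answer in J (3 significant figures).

Isothermal ⇒ ΔU = 0, so Q = W = nRT ln(V₂/V₁).
Q = (3.15)(8.314)(496) ln(11/30.1) = 12990 × -1.007 = -13076 J.

Q ≈ -13100 J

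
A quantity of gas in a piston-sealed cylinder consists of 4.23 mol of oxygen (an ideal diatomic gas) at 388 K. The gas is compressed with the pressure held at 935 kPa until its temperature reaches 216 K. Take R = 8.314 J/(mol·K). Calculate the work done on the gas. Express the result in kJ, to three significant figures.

W ≈ 6.05 kJ

Isobaric: W = P ΔV = nR ΔT.
W = (4.23)(8.314)(216 − 388) = -6049 J.
Work on gas = −W_by = 6049 J.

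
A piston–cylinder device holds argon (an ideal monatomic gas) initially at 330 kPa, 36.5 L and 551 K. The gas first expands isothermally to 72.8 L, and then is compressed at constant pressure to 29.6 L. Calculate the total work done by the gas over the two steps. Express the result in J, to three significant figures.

Step 1 (isothermal): W = P₁V₁ ln(V₂/V₁) = (12045) ln(72.8/36.5) = 8316 J.
After step 1: P = 165.5 kPa, V = 72.8 L, T = 551 K.
Step 2 (isobaric): W = PΔV = (165.5 kPa)(29.6 − 72.8 L) = -7148 J.
W_total = 8316 − 7148 = 1168 J.

W_total ≈ 1170 J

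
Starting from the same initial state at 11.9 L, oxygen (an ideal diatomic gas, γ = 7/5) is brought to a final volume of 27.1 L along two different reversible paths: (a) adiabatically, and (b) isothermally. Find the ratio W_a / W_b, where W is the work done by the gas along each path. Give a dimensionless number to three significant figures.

W_a / W_b ≈ 0.852

Path (a) adiabatic: W = P₁V₁(1 − (V₁/V₂)^(γ−1))/(γ−1) → W_a/(P₁V₁) = 0.7012.
Path (b) isothermal: W = P₁V₁ ln(V₂/V₁) → W_b/(P₁V₁) = 0.823.
W_a / W_b = 0.7012 / 0.823 = 0.8521.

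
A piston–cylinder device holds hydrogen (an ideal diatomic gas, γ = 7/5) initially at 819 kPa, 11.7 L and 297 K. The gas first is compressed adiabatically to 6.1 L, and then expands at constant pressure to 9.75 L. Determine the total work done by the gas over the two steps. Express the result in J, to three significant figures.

W_total ≈ 311 J

Step 1 (adiabatic): W = (P₁V₁ − P₂V₂)/(γ−1) = (9582 − 12434)/0.4 = -7129 J.
After step 1: P = 2038 kPa, V = 6.1 L, T = 385.4 K.
Step 2 (isobaric): W = PΔV = (2038 kPa)(9.75 − 6.1 L) = 7440 J.
W_total = -7129 + 7440 = 310.7 J.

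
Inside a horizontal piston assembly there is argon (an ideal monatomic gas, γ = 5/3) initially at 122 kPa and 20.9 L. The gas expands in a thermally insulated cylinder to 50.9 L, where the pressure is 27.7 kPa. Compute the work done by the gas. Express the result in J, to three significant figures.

W ≈ 1710 J

Adiabatic: W = (P₁V₁ − P₂V₂)/(γ − 1) with γ = 5/3.
P₁V₁ = 2550 J, P₂V₂ = 1410 J.
W = (2550 − 1410) / 0.6667 = 1710 J.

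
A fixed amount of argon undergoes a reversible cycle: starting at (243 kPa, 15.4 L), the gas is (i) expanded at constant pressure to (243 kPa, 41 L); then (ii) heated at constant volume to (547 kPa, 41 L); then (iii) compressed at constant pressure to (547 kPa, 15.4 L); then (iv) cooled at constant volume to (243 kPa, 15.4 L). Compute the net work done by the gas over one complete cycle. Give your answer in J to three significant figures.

Constant-volume legs do no work.
W(i) = (243)(41 − 15.4) = 6221 J; W(iii) = (547)(15.4 − 41) = -14003 J.
W_net = 6221 − 14003 = -7782 J (the counter-clockwise enclosed area).

W_net ≈ -7780 J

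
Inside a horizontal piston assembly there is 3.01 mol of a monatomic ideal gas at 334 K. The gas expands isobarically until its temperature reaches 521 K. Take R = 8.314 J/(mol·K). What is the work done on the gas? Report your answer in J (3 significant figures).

Isobaric: W = P ΔV = nR ΔT.
W = (3.01)(8.314)(521 − 334) = 4680 J.
Work on gas = −W_by = -4680 J.

W ≈ -4680 J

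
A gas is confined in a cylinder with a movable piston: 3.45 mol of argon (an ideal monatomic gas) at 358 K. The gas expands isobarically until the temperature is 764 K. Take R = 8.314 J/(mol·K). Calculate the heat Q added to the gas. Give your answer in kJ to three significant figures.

Isobaric: W = nRΔT = (3.45)(8.314)(406) = 11645 J.
ΔU = nCᵥΔT with Cᵥ = 3R/2: ΔU = (3.45)(12.47)(406) = 17468 J.
Q = ΔU + W = 17468 + 11645 = 29114 J.

Q ≈ 29.1 kJ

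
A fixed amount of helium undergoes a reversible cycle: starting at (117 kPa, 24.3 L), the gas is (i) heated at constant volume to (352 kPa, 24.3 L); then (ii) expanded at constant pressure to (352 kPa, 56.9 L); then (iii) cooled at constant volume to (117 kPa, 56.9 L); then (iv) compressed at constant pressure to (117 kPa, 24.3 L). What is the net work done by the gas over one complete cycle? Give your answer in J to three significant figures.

W_net ≈ 7660 J

Constant-volume legs do no work.
W(ii) = (352)(56.9 − 24.3) = 11475 J; W(iv) = (117)(24.3 − 56.9) = -3814 J.
W_net = 11475 − 3814 = 7661 J (the clockwise enclosed area).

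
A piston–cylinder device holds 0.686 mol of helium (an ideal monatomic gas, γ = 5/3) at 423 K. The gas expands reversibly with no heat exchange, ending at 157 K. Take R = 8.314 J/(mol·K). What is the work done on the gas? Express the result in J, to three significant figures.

W ≈ -2280 J

Adiabatic ⇒ Q = 0, so W_by = −ΔU = nCᵥ(T₁ − T₂).
Cᵥ = 3R/2 = 12.47 J/(mol·K).
W = (0.686)(12.47)(423 − 157) = 2276 J.
Work on gas = −W_by = -2276 J.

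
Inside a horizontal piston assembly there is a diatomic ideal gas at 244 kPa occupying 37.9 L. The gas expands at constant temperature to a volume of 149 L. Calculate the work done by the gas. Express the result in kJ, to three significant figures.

W ≈ 12.7 kJ

Isothermal: W = nRT ln(V₂/V₁) = P₁V₁ ln(V₂/V₁).
P₁V₁ = (244 kPa)(37.9 L) = 9248 J.
W = 9248 × ln(149/37.9) = 9248 × 1.369
W_by_gas = 12660 J.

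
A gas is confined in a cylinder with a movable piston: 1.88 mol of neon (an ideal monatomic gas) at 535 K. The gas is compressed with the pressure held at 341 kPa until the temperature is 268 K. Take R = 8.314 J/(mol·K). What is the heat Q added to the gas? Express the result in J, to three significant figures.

Isobaric: W = nRΔT = (1.88)(8.314)(-267) = -4173 J.
ΔU = nCᵥΔT with Cᵥ = 3R/2: ΔU = (1.88)(12.47)(-267) = -6260 J.
Q = ΔU + W = -6260 − 4173 = -10433 J.

Q ≈ -10400 J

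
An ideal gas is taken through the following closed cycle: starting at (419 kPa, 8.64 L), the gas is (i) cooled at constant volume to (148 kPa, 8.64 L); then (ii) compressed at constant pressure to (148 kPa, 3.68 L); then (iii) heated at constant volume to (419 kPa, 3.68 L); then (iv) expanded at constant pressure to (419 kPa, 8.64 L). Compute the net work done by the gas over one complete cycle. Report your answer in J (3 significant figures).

Constant-volume legs do no work.
W(ii) = (148)(3.68 − 8.64) = -734.1 J; W(iv) = (419)(8.64 − 3.68) = 2078 J.
W_net = -734.1 + 2078 = 1344 J (the clockwise enclosed area).

W_net ≈ 1340 J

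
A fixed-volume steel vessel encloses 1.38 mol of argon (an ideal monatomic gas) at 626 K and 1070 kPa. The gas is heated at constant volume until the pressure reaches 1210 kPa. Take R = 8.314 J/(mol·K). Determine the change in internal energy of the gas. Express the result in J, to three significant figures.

ΔU ≈ 1410 J

Constant volume ⇒ W = 0, so Q = ΔU = nCᵥΔT with Cᵥ = 3R/2 = 12.47 J/(mol·K).
At constant V, T₂/T₁ = P₂/P₁ ⇒ ΔT = T₁(P₂/P₁ − 1) = 626·(1210/1070 − 1) = 81.91 K.
ΔU = (1.38)(12.47)(81.91) = 1410 J.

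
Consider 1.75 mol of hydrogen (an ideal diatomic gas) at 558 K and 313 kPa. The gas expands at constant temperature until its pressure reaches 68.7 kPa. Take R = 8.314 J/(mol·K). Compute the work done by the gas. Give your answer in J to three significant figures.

Isothermal process: W = nRT ln(V₂/V₁) = nRT ln(P₁/P₂).
W = (1.75)(8.314)(558) × ln(313/68.7)
  = 8119 × ln(4.556) = 8119 × 1.516
W_by_gas = 12312 J.

W ≈ 12300 J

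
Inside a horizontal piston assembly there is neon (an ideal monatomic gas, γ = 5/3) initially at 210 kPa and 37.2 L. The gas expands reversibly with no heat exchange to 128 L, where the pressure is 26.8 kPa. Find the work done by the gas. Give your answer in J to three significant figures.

Adiabatic: W = (P₁V₁ − P₂V₂)/(γ − 1) with γ = 5/3.
P₁V₁ = 7812 J, P₂V₂ = 3430 J.
W = (7812 − 3430) / 0.6667 = 6572 J.

W ≈ 6570 J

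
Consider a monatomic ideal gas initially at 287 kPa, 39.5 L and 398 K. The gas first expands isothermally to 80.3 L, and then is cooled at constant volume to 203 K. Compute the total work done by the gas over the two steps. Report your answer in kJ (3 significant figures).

Step 1 (isothermal): W = P₁V₁ ln(V₂/V₁) = (11336) ln(80.3/39.5) = 8043 J.
Step 2 (isochoric): W = 0 (constant volume).
W_total = 8043 + 0 = 8043 J.

W_total ≈ 8.04 kJ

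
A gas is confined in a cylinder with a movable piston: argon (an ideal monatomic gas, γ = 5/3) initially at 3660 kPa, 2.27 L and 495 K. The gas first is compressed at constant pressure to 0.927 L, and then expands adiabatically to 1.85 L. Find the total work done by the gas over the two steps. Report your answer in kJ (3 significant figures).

Step 1 (isobaric): W = PΔV = (3660 kPa)(0.927 − 2.27 L) = -4915 J.
After step 1: P = 3660 kPa, V = 0.927 L, T = 202.1 K.
Step 2 (adiabatic): W = (P₁V₁ − P₂V₂)/(γ−1) = (3393 − 2140)/0.667 = 1879 J.
W_total = -4915 + 1879 = -3037 J.

W_total ≈ -3.04 kJ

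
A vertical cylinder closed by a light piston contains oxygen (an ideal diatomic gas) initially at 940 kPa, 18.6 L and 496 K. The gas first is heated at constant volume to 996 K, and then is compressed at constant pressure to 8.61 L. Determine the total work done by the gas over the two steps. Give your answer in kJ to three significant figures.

W_total ≈ -18.9 kJ

Step 1 (isochoric): W = 0 (constant volume).
After step 1: P = 1888 kPa (V unchanged).
Step 2 (isobaric): W = PΔV = (1888 kPa)(8.61 − 18.6 L) = -18857 J.
W_total = 0 − 18857 = -18857 J.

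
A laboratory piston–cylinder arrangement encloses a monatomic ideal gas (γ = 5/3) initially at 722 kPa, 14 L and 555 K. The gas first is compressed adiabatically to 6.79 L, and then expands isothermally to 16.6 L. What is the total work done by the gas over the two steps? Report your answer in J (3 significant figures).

Step 1 (adiabatic): W = (P₁V₁ − P₂V₂)/(γ−1) = (10108 − 16375)/0.667 = -9400 J.
After step 1: P = 2412 kPa, V = 6.79 L, T = 899.1 K.
Step 2 (isothermal): W = P₁V₁ ln(V₂/V₁) = (16375) ln(16.6/6.79) = 14638 J.
W_total = -9400 + 14638 = 5238 J.

W_total ≈ 5240 J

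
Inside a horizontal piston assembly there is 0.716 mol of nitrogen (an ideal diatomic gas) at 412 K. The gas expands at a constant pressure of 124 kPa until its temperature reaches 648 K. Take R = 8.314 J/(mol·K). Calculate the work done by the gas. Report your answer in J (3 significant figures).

W ≈ 1400 J

Isobaric: W = P ΔV = nR ΔT.
W = (0.716)(8.314)(648 − 412) = 1405 J.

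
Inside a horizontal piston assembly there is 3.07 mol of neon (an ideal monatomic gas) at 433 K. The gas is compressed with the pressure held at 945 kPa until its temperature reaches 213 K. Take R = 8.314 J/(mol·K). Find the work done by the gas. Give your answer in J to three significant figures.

Isobaric: W = P ΔV = nR ΔT.
W = (3.07)(8.314)(213 − 433) = -5615 J.

W ≈ -5620 J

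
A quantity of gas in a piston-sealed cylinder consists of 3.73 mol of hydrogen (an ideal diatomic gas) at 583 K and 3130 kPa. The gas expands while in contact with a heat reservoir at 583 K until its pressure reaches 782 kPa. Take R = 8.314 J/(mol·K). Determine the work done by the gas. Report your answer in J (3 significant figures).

W ≈ 25100 J

Isothermal process: W = nRT ln(V₂/V₁) = nRT ln(P₁/P₂).
W = (3.73)(8.314)(583) × ln(3130/782)
  = 18080 × ln(4.003) = 18080 × 1.387
W_by_gas = 25075 J.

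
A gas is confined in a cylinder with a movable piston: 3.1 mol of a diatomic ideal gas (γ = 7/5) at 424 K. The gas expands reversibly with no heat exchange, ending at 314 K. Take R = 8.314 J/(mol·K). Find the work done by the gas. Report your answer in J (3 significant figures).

Adiabatic ⇒ Q = 0, so W_by = −ΔU = nCᵥ(T₁ − T₂).
Cᵥ = 5R/2 = 20.79 J/(mol·K).
W = (3.1)(20.79)(424 − 314) = 7088 J.

W ≈ 7090 J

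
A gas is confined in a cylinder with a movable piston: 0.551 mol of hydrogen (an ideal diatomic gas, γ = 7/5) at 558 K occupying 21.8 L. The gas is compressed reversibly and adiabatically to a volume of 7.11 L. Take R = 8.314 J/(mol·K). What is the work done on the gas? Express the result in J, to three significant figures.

W ≈ 3610 J

Adiabatic: TV^(γ−1) = const with γ = 7/5.
T₂ = T₁ (V₁/V₂)^(γ−1) = 558 × (21.8/7.11)^0.4 = 558 × 1.565 = 873.5 K.
W_by = nCᵥ(T₁ − T₂) = (0.551)(20.79)(558 − 873.5) = -3613 J.
Work on gas = −W_by = 3613 J.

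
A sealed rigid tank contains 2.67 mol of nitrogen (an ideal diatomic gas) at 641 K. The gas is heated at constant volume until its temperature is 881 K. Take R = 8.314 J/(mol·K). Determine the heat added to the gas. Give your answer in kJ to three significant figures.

Constant volume ⇒ W = 0, so Q = ΔU = nCᵥΔT with Cᵥ = 5R/2 = 20.79 J/(mol·K).
ΔU = (2.67)(20.79)(881 − 641) = 13319 J.

Q ≈ 13.3 kJ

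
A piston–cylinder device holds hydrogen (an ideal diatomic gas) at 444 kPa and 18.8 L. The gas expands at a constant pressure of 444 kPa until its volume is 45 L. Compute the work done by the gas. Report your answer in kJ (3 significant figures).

W ≈ 11.6 kJ

Isobaric: W = P ΔV.
W = (444 kPa)(45 − 18.8 L) = (444)(26.2) = 11633 J.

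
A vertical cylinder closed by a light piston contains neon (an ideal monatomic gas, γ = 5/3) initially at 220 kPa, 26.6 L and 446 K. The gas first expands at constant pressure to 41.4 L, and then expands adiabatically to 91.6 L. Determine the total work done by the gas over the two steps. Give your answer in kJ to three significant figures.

W_total ≈ 8.87 kJ

Step 1 (isobaric): W = PΔV = (220 kPa)(41.4 − 26.6 L) = 3256 J.
After step 1: P = 220 kPa, V = 41.4 L, T = 694.2 K.
Step 2 (adiabatic): W = (P₁V₁ − P₂V₂)/(γ−1) = (9108 − 5364)/0.667 = 5616 J.
W_total = 3256 + 5616 = 8872 J.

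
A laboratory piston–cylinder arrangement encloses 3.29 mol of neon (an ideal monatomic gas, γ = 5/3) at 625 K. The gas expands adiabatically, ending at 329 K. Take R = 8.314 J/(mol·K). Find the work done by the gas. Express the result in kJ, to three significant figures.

W ≈ 12.1 kJ

Adiabatic ⇒ Q = 0, so W_by = −ΔU = nCᵥ(T₁ − T₂).
Cᵥ = 3R/2 = 12.47 J/(mol·K).
W = (3.29)(12.47)(625 − 329) = 12145 J.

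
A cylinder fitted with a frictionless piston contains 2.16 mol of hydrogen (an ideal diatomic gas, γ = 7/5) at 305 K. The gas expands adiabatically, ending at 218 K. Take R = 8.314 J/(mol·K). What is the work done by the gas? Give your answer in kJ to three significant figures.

Adiabatic ⇒ Q = 0, so W_by = −ΔU = nCᵥ(T₁ − T₂).
Cᵥ = 5R/2 = 20.79 J/(mol·K).
W = (2.16)(20.79)(305 − 218) = 3906 J.

W ≈ 3.91 kJ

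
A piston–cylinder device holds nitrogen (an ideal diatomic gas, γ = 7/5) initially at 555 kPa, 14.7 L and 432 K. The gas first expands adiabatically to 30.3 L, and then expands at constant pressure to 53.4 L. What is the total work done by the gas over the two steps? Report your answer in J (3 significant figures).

Step 1 (adiabatic): W = (P₁V₁ − P₂V₂)/(γ−1) = (8158 − 6109)/0.4 = 5124 J.
After step 1: P = 201.6 kPa, V = 30.3 L, T = 323.5 K.
Step 2 (isobaric): W = PΔV = (201.6 kPa)(53.4 − 30.3 L) = 4657 J.
W_total = 5124 + 4657 = 9781 J.

W_total ≈ 9780 J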